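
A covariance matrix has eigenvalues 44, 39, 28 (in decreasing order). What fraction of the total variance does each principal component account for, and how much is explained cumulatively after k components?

Step 1 — total variance = trace(Sigma) = Σ λ_i = 44 + 39 + 28 = 111.

Step 2 — fraction explained by component i = λ_i / Σ λ:
  PC1: 44/111 = 0.3964
  PC2: 39/111 = 0.3514
  PC3: 28/111 = 0.2523

Step 3 — cumulative fraction after k components = (λ_1 + ... + λ_k) / Σ λ:
  k = 1: 44/111 = 0.3964
  k = 2: (44 + 39)/111 = 83/111 = 0.7477
  k = 3: (44 + 39 + 28)/111 = 111/111 = 1

Summary (fraction, with percent):

explained: PC1 0.3964 (39.64%), PC2 0.3514 (35.14%), PC3 0.2523 (25.23%);  cumulative: 0.3964, 0.7477, 1


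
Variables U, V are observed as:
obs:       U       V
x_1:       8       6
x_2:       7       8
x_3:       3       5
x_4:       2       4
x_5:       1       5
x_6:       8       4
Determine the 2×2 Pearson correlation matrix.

Step 1 — column means:
  mean(U) = (8 + 7 + 3 + 2 + 1 + 8) / 6 = 29/6 = 4.8333
  mean(V) = (6 + 8 + 5 + 4 + 5 + 4) / 6 = 32/6 = 5.3333

Step 2 — sample variances and covariances s[i,j] = (1/(n-1)) · Σ_k (x_{k,i} - mean_i) · (x_{k,j} - mean_j), with n-1 = 5:
  s[U,U] = ((3.1667)·(3.1667) + (2.1667)·(2.1667) + (-1.8333)·(-1.8333) + (-2.8333)·(-2.8333) + (-3.8333)·(-3.8333) + (3.1667)·(3.1667)) / 5 = 50.8333/5 = 10.1667
  s[U,V] = ((3.1667)·(0.6667) + (2.1667)·(2.6667) + (-1.8333)·(-0.3333) + (-2.8333)·(-1.3333) + (-3.8333)·(-0.3333) + (3.1667)·(-1.3333)) / 5 = 9.3333/5 = 1.8667
  s[V,V] = ((0.6667)·(0.6667) + (2.6667)·(2.6667) + (-0.3333)·(-0.3333) + (-1.3333)·(-1.3333) + (-0.3333)·(-0.3333) + (-1.3333)·(-1.3333)) / 5 = 11.3333/5 = 2.2667
  Sample standard deviations s_i = √(s[i,i]):
  s(U) = √(10.1667) = 3.1885
  s(V) = √(2.2667) = 1.5055

Step 3 — r_{ij} = s_{ij} / (s_i · s_j):
  r[U,U] = 1 (diagonal).
  r[U,V] = 1.8667 / (3.1885 · 1.5055) = 1.8667 / 4.8005 = 0.3889
  r[V,V] = 1 (diagonal).

R is symmetric with unit diagonal. Assembling:

R = [[1, 0.3889],
 [0.3889, 1]]


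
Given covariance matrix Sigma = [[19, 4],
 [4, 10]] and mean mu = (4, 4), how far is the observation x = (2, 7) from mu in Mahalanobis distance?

Step 1 — centre the observation: (x - mu) = (-2, 3).

Step 2 — invert Sigma. det(Sigma) = 19·10 - (4)² = 174.
  Sigma^{-1} = (1/det) · [[d, -b], [-b, a]] = [[0.0575, -0.023],
 [-0.023, 0.1092]].

Step 3 — form the quadratic (x - mu)^T · Sigma^{-1} · (x - mu):
  Sigma^{-1} · (x - mu) = (-0.1839, 0.3736).
  (x - mu)^T · [Sigma^{-1} · (x - mu)] = (-2)·(-0.1839) + (3)·(0.3736) = 1.4885.

Step 4 — take square root: d = √(1.4885) ≈ 1.22.

d(x, mu) = √(1.4885) ≈ 1.22


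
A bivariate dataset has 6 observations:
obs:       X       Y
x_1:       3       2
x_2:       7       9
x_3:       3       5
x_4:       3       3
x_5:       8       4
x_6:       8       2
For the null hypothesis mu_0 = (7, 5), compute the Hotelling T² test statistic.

Step 1 — sample mean vector:
  mean(X) = (3 + 7 + 3 + 3 + 8 + 8) / 6 = 32/6 = 5.3333
  mean(Y) = (2 + 9 + 5 + 3 + 4 + 2) / 6 = 25/6 = 4.1667
  x̄ = (5.3333, 4.1667),  deviation x̄ - mu_0 = (5.3333, 4.1667) - (7, 5) = (-1.6667, -0.8333).

Step 2 — sample covariance matrix, S[i,j] = (1/(n-1)) · Σ_k (x_{k,i} - mean_i) · (x_{k,j} - mean_j), divisor n-1 = 5:
  S[X,X] = ((-2.3333)·(-2.3333) + (1.6667)·(1.6667) + (-2.3333)·(-2.3333) + (-2.3333)·(-2.3333) + (2.6667)·(2.6667) + (2.6667)·(2.6667)) / 5 = 33.3333/5 = 6.6667
  S[X,Y] = ((-2.3333)·(-2.1667) + (1.6667)·(4.8333) + (-2.3333)·(0.8333) + (-2.3333)·(-1.1667) + (2.6667)·(-0.1667) + (2.6667)·(-2.1667)) / 5 = 7.6667/5 = 1.5333
  S[Y,Y] = ((-2.1667)·(-2.1667) + (4.8333)·(4.8333) + (0.8333)·(0.8333) + (-1.1667)·(-1.1667) + (-0.1667)·(-0.1667) + (-2.1667)·(-2.1667)) / 5 = 34.8333/5 = 6.9667
  S = [[6.6667, 1.5333],
 [1.5333, 6.9667]].

Step 3 — invert S. det(S) = 6.6667·6.9667 - (1.5333)² = 44.0933.
  S^{-1} = (1/det) · [[d, -b], [-b, a]] = [[0.158, -0.0348],
 [-0.0348, 0.1512]].

Step 4 — quadratic form (x̄ - mu_0)^T · S^{-1} · (x̄ - mu_0):
  S^{-1} · (x̄ - mu_0) = (-0.2344, -0.068),
  (x̄ - mu_0)^T · [...] = (-1.6667)·(-0.2344) + (-0.8333)·(-0.068) = 0.4473.

Step 5 — scale by n: T² = 6 · 0.4473 = 2.6837.

T² ≈ 2.6837


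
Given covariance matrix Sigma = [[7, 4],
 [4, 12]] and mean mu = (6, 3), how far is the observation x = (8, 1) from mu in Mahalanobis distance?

Step 1 — centre the observation: (x - mu) = (2, -2).

Step 2 — invert Sigma. det(Sigma) = 7·12 - (4)² = 68.
  Sigma^{-1} = (1/det) · [[d, -b], [-b, a]] = [[0.1765, -0.0588],
 [-0.0588, 0.1029]].

Step 3 — form the quadratic (x - mu)^T · Sigma^{-1} · (x - mu):
  Sigma^{-1} · (x - mu) = (0.4706, -0.3235).
  (x - mu)^T · [Sigma^{-1} · (x - mu)] = (2)·(0.4706) + (-2)·(-0.3235) = 1.5882.

Step 4 — take square root: d = √(1.5882) ≈ 1.2603.

d(x, mu) = √(1.5882) ≈ 1.2603


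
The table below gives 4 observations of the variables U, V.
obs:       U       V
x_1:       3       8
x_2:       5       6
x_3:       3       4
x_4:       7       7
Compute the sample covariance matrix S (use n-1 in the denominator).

Step 1 — column means:
  mean(U) = (3 + 5 + 3 + 7) / 4 = 18/4 = 4.5
  mean(V) = (8 + 6 + 4 + 7) / 4 = 25/4 = 6.25

Step 2 — sample covariance S[i,j] = (1/(n-1)) · Σ_k (x_{k,i} - mean_i) · (x_{k,j} - mean_j), with n-1 = 3.
  S[U,U] = ((-1.5)·(-1.5) + (0.5)·(0.5) + (-1.5)·(-1.5) + (2.5)·(2.5)) / 3 = 11/3 = 3.6667
  S[U,V] = ((-1.5)·(1.75) + (0.5)·(-0.25) + (-1.5)·(-2.25) + (2.5)·(0.75)) / 3 = 2.5/3 = 0.8333
  S[V,V] = ((1.75)·(1.75) + (-0.25)·(-0.25) + (-2.25)·(-2.25) + (0.75)·(0.75)) / 3 = 8.75/3 = 2.9167

S is symmetric (S[j,i] = S[i,j]). Assembling:

S = [[3.6667, 0.8333],
 [0.8333, 2.9167]]


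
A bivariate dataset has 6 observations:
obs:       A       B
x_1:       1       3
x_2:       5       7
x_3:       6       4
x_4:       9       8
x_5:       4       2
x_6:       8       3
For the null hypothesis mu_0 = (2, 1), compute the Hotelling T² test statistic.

Step 1 — sample mean vector:
  mean(A) = (1 + 5 + 6 + 9 + 4 + 8) / 6 = 33/6 = 5.5
  mean(B) = (3 + 7 + 4 + 8 + 2 + 3) / 6 = 27/6 = 4.5
  x̄ = (5.5, 4.5),  deviation x̄ - mu_0 = (5.5, 4.5) - (2, 1) = (3.5, 3.5).

Step 2 — sample covariance matrix, S[i,j] = (1/(n-1)) · Σ_k (x_{k,i} - mean_i) · (x_{k,j} - mean_j), divisor n-1 = 5:
  S[A,A] = ((-4.5)·(-4.5) + (-0.5)·(-0.5) + (0.5)·(0.5) + (3.5)·(3.5) + (-1.5)·(-1.5) + (2.5)·(2.5)) / 5 = 41.5/5 = 8.3
  S[A,B] = ((-4.5)·(-1.5) + (-0.5)·(2.5) + (0.5)·(-0.5) + (3.5)·(3.5) + (-1.5)·(-2.5) + (2.5)·(-1.5)) / 5 = 17.5/5 = 3.5
  S[B,B] = ((-1.5)·(-1.5) + (2.5)·(2.5) + (-0.5)·(-0.5) + (3.5)·(3.5) + (-2.5)·(-2.5) + (-1.5)·(-1.5)) / 5 = 29.5/5 = 5.9
  S = [[8.3, 3.5],
 [3.5, 5.9]].

Step 3 — invert S. det(S) = 8.3·5.9 - (3.5)² = 36.72.
  S^{-1} = (1/det) · [[d, -b], [-b, a]] = [[0.1607, -0.0953],
 [-0.0953, 0.226]].

Step 4 — quadratic form (x̄ - mu_0)^T · S^{-1} · (x̄ - mu_0):
  S^{-1} · (x̄ - mu_0) = (0.2288, 0.4575),
  (x̄ - mu_0)^T · [...] = (3.5)·(0.2288) + (3.5)·(0.4575) = 2.402.

Step 5 — scale by n: T² = 6 · 2.402 = 14.4118.

T² ≈ 14.4118


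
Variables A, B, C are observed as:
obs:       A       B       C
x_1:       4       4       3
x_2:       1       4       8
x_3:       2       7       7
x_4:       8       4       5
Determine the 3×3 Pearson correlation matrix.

Step 1 — column means:
  mean(A) = (4 + 1 + 2 + 8) / 4 = 15/4 = 3.75
  mean(B) = (4 + 4 + 7 + 4) / 4 = 19/4 = 4.75
  mean(C) = (3 + 8 + 7 + 5) / 4 = 23/4 = 5.75

Step 2 — sample variances and covariances s[i,j] = (1/(n-1)) · Σ_k (x_{k,i} - mean_i) · (x_{k,j} - mean_j), with n-1 = 3:
  s[A,A] = ((0.25)·(0.25) + (-2.75)·(-2.75) + (-1.75)·(-1.75) + (4.25)·(4.25)) / 3 = 28.75/3 = 9.5833
  s[A,B] = ((0.25)·(-0.75) + (-2.75)·(-0.75) + (-1.75)·(2.25) + (4.25)·(-0.75)) / 3 = -5.25/3 = -1.75
  s[A,C] = ((0.25)·(-2.75) + (-2.75)·(2.25) + (-1.75)·(1.25) + (4.25)·(-0.75)) / 3 = -12.25/3 = -4.0833
  s[B,B] = ((-0.75)·(-0.75) + (-0.75)·(-0.75) + (2.25)·(2.25) + (-0.75)·(-0.75)) / 3 = 6.75/3 = 2.25
  s[B,C] = ((-0.75)·(-2.75) + (-0.75)·(2.25) + (2.25)·(1.25) + (-0.75)·(-0.75)) / 3 = 3.75/3 = 1.25
  s[C,C] = ((-2.75)·(-2.75) + (2.25)·(2.25) + (1.25)·(1.25) + (-0.75)·(-0.75)) / 3 = 14.75/3 = 4.9167
  Sample standard deviations s_i = √(s[i,i]):
  s(A) = √(9.5833) = 3.0957
  s(B) = √(2.25) = 1.5
  s(C) = √(4.9167) = 2.2174

Step 3 — r_{ij} = s_{ij} / (s_i · s_j):
  r[A,A] = 1 (diagonal).
  r[A,B] = -1.75 / (3.0957 · 1.5) = -1.75 / 4.6435 = -0.3769
  r[A,C] = -4.0833 / (3.0957 · 2.2174) = -4.0833 / 6.8643 = -0.5949
  r[B,B] = 1 (diagonal).
  r[B,C] = 1.25 / (1.5 · 2.2174) = 1.25 / 3.326 = 0.3758
  r[C,C] = 1 (diagonal).

R is symmetric with unit diagonal. Assembling:

R = [[1, -0.3769, -0.5949],
 [-0.3769, 1, 0.3758],
 [-0.5949, 0.3758, 1]]


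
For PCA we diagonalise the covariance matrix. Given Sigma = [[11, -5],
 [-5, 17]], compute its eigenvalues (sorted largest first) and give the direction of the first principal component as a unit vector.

Step 1 — characteristic polynomial of 2×2 Sigma:
  det(Sigma - λI) = λ² - trace · λ + det = 0.
  trace = 11 + 17 = 28, det = 11·17 - (-5)² = 162.
Step 2 — discriminant:
  Δ = trace² - 4·det = 784 - 648 = 136.
Step 3 — eigenvalues:
  λ = (trace ± √Δ)/2 = (28 ± 11.6619)/2,
  λ_1 = 19.831,  λ_2 = 8.169.

Step 4 — unit eigenvector for λ_1: solve (Sigma - λ_1 I)v = 0. First row:
  (11 - 19.831)·v_x + (-5)·v_y = 0, i.e. (-8.831)·v_x + (-5)·v_y = 0,
  so v ∝ (b, λ_1 - a) = (-5, 8.831); multiply by -1 so the first entry is positive: u = (5, -8.831).
  ||u|| = √((5)² + (-8.831)²) = √(102.9857) ≈ 10.1482,
  v_1 = u/||u|| ≈ (0.4927, -0.8702) (||v_1|| = 1).

λ_1 = 19.831,  λ_2 = 8.169;  v_1 ≈ (0.4927, -0.8702)


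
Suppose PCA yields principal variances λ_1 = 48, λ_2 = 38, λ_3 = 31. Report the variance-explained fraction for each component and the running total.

Step 1 — total variance = trace(Sigma) = Σ λ_i = 48 + 38 + 31 = 117.

Step 2 — fraction explained by component i = λ_i / Σ λ:
  PC1: 48/117 = 0.4103
  PC2: 38/117 = 0.3248
  PC3: 31/117 = 0.265

Step 3 — cumulative fraction after k components = (λ_1 + ... + λ_k) / Σ λ:
  k = 1: 48/117 = 0.4103
  k = 2: (48 + 38)/117 = 86/117 = 0.735
  k = 3: (48 + 38 + 31)/117 = 117/117 = 1

Summary (fraction, with percent):

explained: PC1 0.4103 (41.03%), PC2 0.3248 (32.48%), PC3 0.265 (26.5%);  cumulative: 0.4103, 0.735, 1


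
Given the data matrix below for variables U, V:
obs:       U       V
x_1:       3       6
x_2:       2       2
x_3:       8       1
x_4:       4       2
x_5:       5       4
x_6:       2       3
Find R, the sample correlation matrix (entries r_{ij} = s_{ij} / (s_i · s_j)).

Step 1 — column means:
  mean(U) = (3 + 2 + 8 + 4 + 5 + 2) / 6 = 24/6 = 4
  mean(V) = (6 + 2 + 1 + 2 + 4 + 3) / 6 = 18/6 = 3

Step 2 — sample variances and covariances s[i,j] = (1/(n-1)) · Σ_k (x_{k,i} - mean_i) · (x_{k,j} - mean_j), with n-1 = 5:
  s[U,U] = ((-1)·(-1) + (-2)·(-2) + (4)·(4) + (0)·(0) + (1)·(1) + (-2)·(-2)) / 5 = 26/5 = 5.2
  s[U,V] = ((-1)·(3) + (-2)·(-1) + (4)·(-2) + (0)·(-1) + (1)·(1) + (-2)·(0)) / 5 = -8/5 = -1.6
  s[V,V] = ((3)·(3) + (-1)·(-1) + (-2)·(-2) + (-1)·(-1) + (1)·(1) + (0)·(0)) / 5 = 16/5 = 3.2
  Sample standard deviations s_i = √(s[i,i]):
  s(U) = √(5.2) = 2.2804
  s(V) = √(3.2) = 1.7889

Step 3 — r_{ij} = s_{ij} / (s_i · s_j):
  r[U,U] = 1 (diagonal).
  r[U,V] = -1.6 / (2.2804 · 1.7889) = -1.6 / 4.0792 = -0.3922
  r[V,V] = 1 (diagonal).

R is symmetric with unit diagonal. Assembling:

R = [[1, -0.3922],
 [-0.3922, 1]]


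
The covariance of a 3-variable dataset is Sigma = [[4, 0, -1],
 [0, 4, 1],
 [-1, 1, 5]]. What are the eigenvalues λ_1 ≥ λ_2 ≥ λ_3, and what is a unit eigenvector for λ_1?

Step 1 — characteristic polynomial p(λ) = det(λI - Sigma) = λ³ - tr·λ² + c_1·λ - det, where tr = trace, c_1 = sum of the principal 2×2 minors, det = det(Sigma):
  tr = 4 + 4 + 5 = 13,
  c_1 = (4·4 - (0)²) + (4·5 - (-1)²) + (4·5 - (1)²) = 16 + 19 + 19 = 54,
  det = 4·(4·5 - (1)²) - (0)·((0)·5 - (1)·(-1)) + (-1)·((0)·(1) - 4·(-1)) = 4·(19) - (0)·(1) + (-1)·(4) = 72.
  So p(λ) = λ³ - 13λ² + 54λ - 72.
Step 2 — look for an integer root (rational root theorem: any rational root is an integer divisor of 72). Testing λ = 3:
  p(3) = 27 - 117 + 162 - 72 = 0  ✓
  Dividing out (λ - 3): p(λ) = (λ - 3)(λ² - 10λ + 24).
Step 3 — remaining eigenvalues from the quadratic λ² - 10λ + 24 = 0:
  Δ = 10² - 4·24 = 100 - 96 = 4,  λ = (10 ± √4)/2 = (10 ± 2)/2 = 6 or 4.
  Sorted: λ_1 = 6,  λ_2 = 4,  λ_3 = 3  (check: sum = 13 = tr ✓).

Step 4 — unit eigenvector for λ_1 = 6: v spans the null space of (Sigma - λ_1 I), whose rows are
  r_1 = (-2, 0, -1),  r_2 = (0, -2, 1),  r_3 = (-1, 1, -1).
  v is orthogonal to every row, so take v ∝ r_1 × r_2 = ((0)·(1) - (-1)·(-2), (-1)·(0) - (-2)·(1), (-2)·(-2) - (0)·(0)) = (-2, 2, 4).
  Rescale (divide by 2; multiply by -1 so the first nonzero entry is positive): u = (1, -1, -2).
  ||u|| = √((1)² + (-1)² + (-2)²) = √(6) ≈ 2.4495,  v_1 = u/||u|| ≈ (0.4082, -0.4082, -0.8165) (||v_1|| = 1).

λ_1 = 6,  λ_2 = 4,  λ_3 = 3;  v_1 ≈ (0.4082, -0.4082, -0.8165)


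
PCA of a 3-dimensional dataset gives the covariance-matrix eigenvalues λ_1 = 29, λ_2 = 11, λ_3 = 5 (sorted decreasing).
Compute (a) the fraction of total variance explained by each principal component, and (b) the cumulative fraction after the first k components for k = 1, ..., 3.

Step 1 — total variance = trace(Sigma) = Σ λ_i = 29 + 11 + 5 = 45.

Step 2 — fraction explained by component i = λ_i / Σ λ:
  PC1: 29/45 = 0.6444
  PC2: 11/45 = 0.2444
  PC3: 5/45 = 0.1111

Step 3 — cumulative fraction after k components = (λ_1 + ... + λ_k) / Σ λ:
  k = 1: 29/45 = 0.6444
  k = 2: (29 + 11)/45 = 40/45 = 0.8889
  k = 3: (29 + 11 + 5)/45 = 45/45 = 1

Summary (fraction, with percent):

explained: PC1 0.6444 (64.44%), PC2 0.2444 (24.44%), PC3 0.1111 (11.11%);  cumulative: 0.6444, 0.8889, 1


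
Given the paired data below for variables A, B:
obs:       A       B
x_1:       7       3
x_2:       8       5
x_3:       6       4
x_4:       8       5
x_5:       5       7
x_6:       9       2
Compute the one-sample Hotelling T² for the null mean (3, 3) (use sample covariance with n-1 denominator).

Step 1 — sample mean vector:
  mean(A) = (7 + 8 + 6 + 8 + 5 + 9) / 6 = 43/6 = 7.1667
  mean(B) = (3 + 5 + 4 + 5 + 7 + 2) / 6 = 26/6 = 4.3333
  x̄ = (7.1667, 4.3333),  deviation x̄ - mu_0 = (7.1667, 4.3333) - (3, 3) = (4.1667, 1.3333).

Step 2 — sample covariance matrix, S[i,j] = (1/(n-1)) · Σ_k (x_{k,i} - mean_i) · (x_{k,j} - mean_j), divisor n-1 = 5:
  S[A,A] = ((-0.1667)·(-0.1667) + (0.8333)·(0.8333) + (-1.1667)·(-1.1667) + (0.8333)·(0.8333) + (-2.1667)·(-2.1667) + (1.8333)·(1.8333)) / 5 = 10.8333/5 = 2.1667
  S[A,B] = ((-0.1667)·(-1.3333) + (0.8333)·(0.6667) + (-1.1667)·(-0.3333) + (0.8333)·(0.6667) + (-2.1667)·(2.6667) + (1.8333)·(-2.3333)) / 5 = -8.3333/5 = -1.6667
  S[B,B] = ((-1.3333)·(-1.3333) + (0.6667)·(0.6667) + (-0.3333)·(-0.3333) + (0.6667)·(0.6667) + (2.6667)·(2.6667) + (-2.3333)·(-2.3333)) / 5 = 15.3333/5 = 3.0667
  S = [[2.1667, -1.6667],
 [-1.6667, 3.0667]].

Step 3 — invert S. det(S) = 2.1667·3.0667 - (-1.6667)² = 3.8667.
  S^{-1} = (1/det) · [[d, -b], [-b, a]] = [[0.7931, 0.431],
 [0.431, 0.5603]].

Step 4 — quadratic form (x̄ - mu_0)^T · S^{-1} · (x̄ - mu_0):
  S^{-1} · (x̄ - mu_0) = (3.8793, 2.5431),
  (x̄ - mu_0)^T · [...] = (4.1667)·(3.8793) + (1.3333)·(2.5431) = 19.5546.

Step 5 — scale by n: T² = 6 · 19.5546 = 117.3276.

T² ≈ 117.3276


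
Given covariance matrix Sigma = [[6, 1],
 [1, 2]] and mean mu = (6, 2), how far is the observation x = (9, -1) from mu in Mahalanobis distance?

Step 1 — centre the observation: (x - mu) = (3, -3).

Step 2 — invert Sigma. det(Sigma) = 6·2 - (1)² = 11.
  Sigma^{-1} = (1/det) · [[d, -b], [-b, a]] = [[0.1818, -0.0909],
 [-0.0909, 0.5455]].

Step 3 — form the quadratic (x - mu)^T · Sigma^{-1} · (x - mu):
  Sigma^{-1} · (x - mu) = (0.8182, -1.9091).
  (x - mu)^T · [Sigma^{-1} · (x - mu)] = (3)·(0.8182) + (-3)·(-1.9091) = 8.1818.

Step 4 — take square root: d = √(8.1818) ≈ 2.8604.

d(x, mu) = √(8.1818) ≈ 2.8604


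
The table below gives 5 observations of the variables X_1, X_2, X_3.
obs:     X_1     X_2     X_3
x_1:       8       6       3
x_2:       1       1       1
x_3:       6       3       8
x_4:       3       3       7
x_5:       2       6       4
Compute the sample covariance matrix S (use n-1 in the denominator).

Step 1 — column means:
  mean(X_1) = (8 + 1 + 6 + 3 + 2) / 5 = 20/5 = 4
  mean(X_2) = (6 + 1 + 3 + 3 + 6) / 5 = 19/5 = 3.8
  mean(X_3) = (3 + 1 + 8 + 7 + 4) / 5 = 23/5 = 4.6

Step 2 — sample covariance S[i,j] = (1/(n-1)) · Σ_k (x_{k,i} - mean_i) · (x_{k,j} - mean_j), with n-1 = 4.
  S[X_1,X_1] = ((4)·(4) + (-3)·(-3) + (2)·(2) + (-1)·(-1) + (-2)·(-2)) / 4 = 34/4 = 8.5
  S[X_1,X_2] = ((4)·(2.2) + (-3)·(-2.8) + (2)·(-0.8) + (-1)·(-0.8) + (-2)·(2.2)) / 4 = 12/4 = 3
  S[X_1,X_3] = ((4)·(-1.6) + (-3)·(-3.6) + (2)·(3.4) + (-1)·(2.4) + (-2)·(-0.6)) / 4 = 10/4 = 2.5
  S[X_2,X_2] = ((2.2)·(2.2) + (-2.8)·(-2.8) + (-0.8)·(-0.8) + (-0.8)·(-0.8) + (2.2)·(2.2)) / 4 = 18.8/4 = 4.7
  S[X_2,X_3] = ((2.2)·(-1.6) + (-2.8)·(-3.6) + (-0.8)·(3.4) + (-0.8)·(2.4) + (2.2)·(-0.6)) / 4 = 0.6/4 = 0.15
  S[X_3,X_3] = ((-1.6)·(-1.6) + (-3.6)·(-3.6) + (3.4)·(3.4) + (2.4)·(2.4) + (-0.6)·(-0.6)) / 4 = 33.2/4 = 8.3

S is symmetric (S[j,i] = S[i,j]). Assembling:

S = [[8.5, 3, 2.5],
 [3, 4.7, 0.15],
 [2.5, 0.15, 8.3]]


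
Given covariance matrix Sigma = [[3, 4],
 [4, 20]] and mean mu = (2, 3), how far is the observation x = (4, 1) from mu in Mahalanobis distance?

Step 1 — centre the observation: (x - mu) = (2, -2).

Step 2 — invert Sigma. det(Sigma) = 3·20 - (4)² = 44.
  Sigma^{-1} = (1/det) · [[d, -b], [-b, a]] = [[0.4545, -0.0909],
 [-0.0909, 0.0682]].

Step 3 — form the quadratic (x - mu)^T · Sigma^{-1} · (x - mu):
  Sigma^{-1} · (x - mu) = (1.0909, -0.3182).
  (x - mu)^T · [Sigma^{-1} · (x - mu)] = (2)·(1.0909) + (-2)·(-0.3182) = 2.8182.

Step 4 — take square root: d = √(2.8182) ≈ 1.6787.

d(x, mu) = √(2.8182) ≈ 1.6787


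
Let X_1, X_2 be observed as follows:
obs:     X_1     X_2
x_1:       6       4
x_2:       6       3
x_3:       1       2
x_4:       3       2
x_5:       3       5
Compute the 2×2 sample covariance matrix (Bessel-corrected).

Step 1 — column means:
  mean(X_1) = (6 + 6 + 1 + 3 + 3) / 5 = 19/5 = 3.8
  mean(X_2) = (4 + 3 + 2 + 2 + 5) / 5 = 16/5 = 3.2

Step 2 — sample covariance S[i,j] = (1/(n-1)) · Σ_k (x_{k,i} - mean_i) · (x_{k,j} - mean_j), with n-1 = 4.
  S[X_1,X_1] = ((2.2)·(2.2) + (2.2)·(2.2) + (-2.8)·(-2.8) + (-0.8)·(-0.8) + (-0.8)·(-0.8)) / 4 = 18.8/4 = 4.7
  S[X_1,X_2] = ((2.2)·(0.8) + (2.2)·(-0.2) + (-2.8)·(-1.2) + (-0.8)·(-1.2) + (-0.8)·(1.8)) / 4 = 4.2/4 = 1.05
  S[X_2,X_2] = ((0.8)·(0.8) + (-0.2)·(-0.2) + (-1.2)·(-1.2) + (-1.2)·(-1.2) + (1.8)·(1.8)) / 4 = 6.8/4 = 1.7

S is symmetric (S[j,i] = S[i,j]). Assembling:

S = [[4.7, 1.05],
 [1.05, 1.7]]


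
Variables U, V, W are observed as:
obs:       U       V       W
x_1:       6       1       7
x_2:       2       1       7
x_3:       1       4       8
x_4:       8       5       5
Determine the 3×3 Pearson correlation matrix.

Step 1 — column means:
  mean(U) = (6 + 2 + 1 + 8) / 4 = 17/4 = 4.25
  mean(V) = (1 + 1 + 4 + 5) / 4 = 11/4 = 2.75
  mean(W) = (7 + 7 + 8 + 5) / 4 = 27/4 = 6.75

Step 2 — sample variances and covariances s[i,j] = (1/(n-1)) · Σ_k (x_{k,i} - mean_i) · (x_{k,j} - mean_j), with n-1 = 3:
  s[U,U] = ((1.75)·(1.75) + (-2.25)·(-2.25) + (-3.25)·(-3.25) + (3.75)·(3.75)) / 3 = 32.75/3 = 10.9167
  s[U,V] = ((1.75)·(-1.75) + (-2.25)·(-1.75) + (-3.25)·(1.25) + (3.75)·(2.25)) / 3 = 5.25/3 = 1.75
  s[U,W] = ((1.75)·(0.25) + (-2.25)·(0.25) + (-3.25)·(1.25) + (3.75)·(-1.75)) / 3 = -10.75/3 = -3.5833
  s[V,V] = ((-1.75)·(-1.75) + (-1.75)·(-1.75) + (1.25)·(1.25) + (2.25)·(2.25)) / 3 = 12.75/3 = 4.25
  s[V,W] = ((-1.75)·(0.25) + (-1.75)·(0.25) + (1.25)·(1.25) + (2.25)·(-1.75)) / 3 = -3.25/3 = -1.0833
  s[W,W] = ((0.25)·(0.25) + (0.25)·(0.25) + (1.25)·(1.25) + (-1.75)·(-1.75)) / 3 = 4.75/3 = 1.5833
  Sample standard deviations s_i = √(s[i,i]):
  s(U) = √(10.9167) = 3.304
  s(V) = √(4.25) = 2.0616
  s(W) = √(1.5833) = 1.2583

Step 3 — r_{ij} = s_{ij} / (s_i · s_j):
  r[U,U] = 1 (diagonal).
  r[U,V] = 1.75 / (3.304 · 2.0616) = 1.75 / 6.8114 = 0.2569
  r[U,W] = -3.5833 / (3.304 · 1.2583) = -3.5833 / 4.1575 = -0.8619
  r[V,V] = 1 (diagonal).
  r[V,W] = -1.0833 / (2.0616 · 1.2583) = -1.0833 / 2.5941 = -0.4176
  r[W,W] = 1 (diagonal).

R is symmetric with unit diagonal. Assembling:

R = [[1, 0.2569, -0.8619],
 [0.2569, 1, -0.4176],
 [-0.8619, -0.4176, 1]]


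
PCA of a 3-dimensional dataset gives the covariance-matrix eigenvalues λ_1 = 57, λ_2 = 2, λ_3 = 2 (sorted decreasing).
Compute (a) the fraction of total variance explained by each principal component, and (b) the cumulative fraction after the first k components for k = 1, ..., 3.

Step 1 — total variance = trace(Sigma) = Σ λ_i = 57 + 2 + 2 = 61.

Step 2 — fraction explained by component i = λ_i / Σ λ:
  PC1: 57/61 = 0.9344
  PC2: 2/61 = 0.0328
  PC3: 2/61 = 0.0328

Step 3 — cumulative fraction after k components = (λ_1 + ... + λ_k) / Σ λ:
  k = 1: 57/61 = 0.9344
  k = 2: (57 + 2)/61 = 59/61 = 0.9672
  k = 3: (57 + 2 + 2)/61 = 61/61 = 1

Summary (fraction, with percent):

explained: PC1 0.9344 (93.44%), PC2 0.0328 (3.28%), PC3 0.0328 (3.28%);  cumulative: 0.9344, 0.9672, 1


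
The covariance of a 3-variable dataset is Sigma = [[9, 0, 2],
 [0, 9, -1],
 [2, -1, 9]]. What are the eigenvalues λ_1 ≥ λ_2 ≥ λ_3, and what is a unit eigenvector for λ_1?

Step 1 — characteristic polynomial p(λ) = det(λI - Sigma) = λ³ - tr·λ² + c_1·λ - det, where tr = trace, c_1 = sum of the principal 2×2 minors, det = det(Sigma):
  tr = 9 + 9 + 9 = 27,
  c_1 = (9·9 - (0)²) + (9·9 - (2)²) + (9·9 - (-1)²) = 81 + 77 + 80 = 238,
  det = 9·(9·9 - (-1)²) - (0)·((0)·9 - (-1)·(2)) + (2)·((0)·(-1) - 9·(2)) = 9·(80) - (0)·(2) + (2)·(-18) = 684.
  So p(λ) = λ³ - 27λ² + 238λ - 684.
Step 2 — look for an integer root (rational root theorem: any rational root is an integer divisor of 684). Testing λ = 9:
  p(9) = 729 - 2187 + 2142 - 684 = 0  ✓
  Dividing out (λ - 9): p(λ) = (λ - 9)(λ² - 18λ + 76).
Step 3 — remaining eigenvalues from the quadratic λ² - 18λ + 76 = 0:
  Δ = 18² - 4·76 = 324 - 304 = 20,  λ = (18 ± √20)/2 = (18 ± 4.4721)/2 ≈ 11.2361 or 6.7639.
  Sorted: λ_1 = 11.2361,  λ_2 = 9,  λ_3 = 6.7639  (check: sum = 27 = tr ✓).

Step 4 — unit eigenvector for λ_1 ≈ 11.2361: v spans the null space of (Sigma - λ_1 I), whose rows are
  r_1 = (-2.2361, 0, 2),  r_2 = (0, -2.2361, -1),  r_3 = (2, -1, -2.2361).
  v is orthogonal to every row, so take v ∝ r_1 × r_2 = ((0)·(-1) - (2)·(-2.2361), (2)·(0) - (-2.2361)·(-1), (-2.2361)·(-2.2361) - (0)·(0)) ≈ (4.4721, -2.2361, 5).
  Let u = (4.4721, -2.2361, 5).
  ||u|| = √((4.4721)² + (-2.2361)² + (5)²) = √(50) ≈ 7.0711,  v_1 = u/||u|| ≈ (0.6325, -0.3162, 0.7071) (||v_1|| = 1).

λ_1 = 11.2361,  λ_2 = 9,  λ_3 = 6.7639;  v_1 ≈ (0.6325, -0.3162, 0.7071)


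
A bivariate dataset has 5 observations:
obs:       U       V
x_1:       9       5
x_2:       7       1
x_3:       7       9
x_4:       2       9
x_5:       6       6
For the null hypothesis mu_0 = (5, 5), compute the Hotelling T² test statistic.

Step 1 — sample mean vector:
  mean(U) = (9 + 7 + 7 + 2 + 6) / 5 = 31/5 = 6.2
  mean(V) = (5 + 1 + 9 + 9 + 6) / 5 = 30/5 = 6
  x̄ = (6.2, 6),  deviation x̄ - mu_0 = (6.2, 6) - (5, 5) = (1.2, 1).

Step 2 — sample covariance matrix, S[i,j] = (1/(n-1)) · Σ_k (x_{k,i} - mean_i) · (x_{k,j} - mean_j), divisor n-1 = 4:
  S[U,U] = ((2.8)·(2.8) + (0.8)·(0.8) + (0.8)·(0.8) + (-4.2)·(-4.2) + (-0.2)·(-0.2)) / 4 = 26.8/4 = 6.7
  S[U,V] = ((2.8)·(-1) + (0.8)·(-5) + (0.8)·(3) + (-4.2)·(3) + (-0.2)·(0)) / 4 = -17/4 = -4.25
  S[V,V] = ((-1)·(-1) + (-5)·(-5) + (3)·(3) + (3)·(3) + (0)·(0)) / 4 = 44/4 = 11
  S = [[6.7, -4.25],
 [-4.25, 11]].

Step 3 — invert S. det(S) = 6.7·11 - (-4.25)² = 55.6375.
  S^{-1} = (1/det) · [[d, -b], [-b, a]] = [[0.1977, 0.0764],
 [0.0764, 0.1204]].

Step 4 — quadratic form (x̄ - mu_0)^T · S^{-1} · (x̄ - mu_0):
  S^{-1} · (x̄ - mu_0) = (0.3136, 0.2121),
  (x̄ - mu_0)^T · [...] = (1.2)·(0.3136) + (1)·(0.2121) = 0.5885.

Step 5 — scale by n: T² = 5 · 0.5885 = 2.9423.

T² ≈ 2.9423


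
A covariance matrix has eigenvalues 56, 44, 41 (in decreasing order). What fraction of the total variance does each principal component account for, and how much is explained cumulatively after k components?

Step 1 — total variance = trace(Sigma) = Σ λ_i = 56 + 44 + 41 = 141.

Step 2 — fraction explained by component i = λ_i / Σ λ:
  PC1: 56/141 = 0.3972
  PC2: 44/141 = 0.3121
  PC3: 41/141 = 0.2908

Step 3 — cumulative fraction after k components = (λ_1 + ... + λ_k) / Σ λ:
  k = 1: 56/141 = 0.3972
  k = 2: (56 + 44)/141 = 100/141 = 0.7092
  k = 3: (56 + 44 + 41)/141 = 141/141 = 1

Summary (fraction, with percent):

explained: PC1 0.3972 (39.72%), PC2 0.3121 (31.21%), PC3 0.2908 (29.08%);  cumulative: 0.3972, 0.7092, 1


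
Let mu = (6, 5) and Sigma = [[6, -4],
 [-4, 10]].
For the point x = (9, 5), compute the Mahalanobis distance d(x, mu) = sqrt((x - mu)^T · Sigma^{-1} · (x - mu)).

Step 1 — centre the observation: (x - mu) = (3, 0).

Step 2 — invert Sigma. det(Sigma) = 6·10 - (-4)² = 44.
  Sigma^{-1} = (1/det) · [[d, -b], [-b, a]] = [[0.2273, 0.0909],
 [0.0909, 0.1364]].

Step 3 — form the quadratic (x - mu)^T · Sigma^{-1} · (x - mu):
  Sigma^{-1} · (x - mu) = (0.6818, 0.2727).
  (x - mu)^T · [Sigma^{-1} · (x - mu)] = (3)·(0.6818) + (0)·(0.2727) = 2.0455.

Step 4 — take square root: d = √(2.0455) ≈ 1.4302.

d(x, mu) = √(2.0455) ≈ 1.4302


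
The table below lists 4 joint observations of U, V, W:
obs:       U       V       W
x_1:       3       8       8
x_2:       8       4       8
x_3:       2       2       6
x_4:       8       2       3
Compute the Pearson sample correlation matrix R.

Step 1 — column means:
  mean(U) = (3 + 8 + 2 + 8) / 4 = 21/4 = 5.25
  mean(V) = (8 + 4 + 2 + 2) / 4 = 16/4 = 4
  mean(W) = (8 + 8 + 6 + 3) / 4 = 25/4 = 6.25

Step 2 — sample variances and covariances s[i,j] = (1/(n-1)) · Σ_k (x_{k,i} - mean_i) · (x_{k,j} - mean_j), with n-1 = 3:
  s[U,U] = ((-2.25)·(-2.25) + (2.75)·(2.75) + (-3.25)·(-3.25) + (2.75)·(2.75)) / 3 = 30.75/3 = 10.25
  s[U,V] = ((-2.25)·(4) + (2.75)·(0) + (-3.25)·(-2) + (2.75)·(-2)) / 3 = -8/3 = -2.6667
  s[U,W] = ((-2.25)·(1.75) + (2.75)·(1.75) + (-3.25)·(-0.25) + (2.75)·(-3.25)) / 3 = -7.25/3 = -2.4167
  s[V,V] = ((4)·(4) + (0)·(0) + (-2)·(-2) + (-2)·(-2)) / 3 = 24/3 = 8
  s[V,W] = ((4)·(1.75) + (0)·(1.75) + (-2)·(-0.25) + (-2)·(-3.25)) / 3 = 14/3 = 4.6667
  s[W,W] = ((1.75)·(1.75) + (1.75)·(1.75) + (-0.25)·(-0.25) + (-3.25)·(-3.25)) / 3 = 16.75/3 = 5.5833
  Sample standard deviations s_i = √(s[i,i]):
  s(U) = √(10.25) = 3.2016
  s(V) = √(8) = 2.8284
  s(W) = √(5.5833) = 2.3629

Step 3 — r_{ij} = s_{ij} / (s_i · s_j):
  r[U,U] = 1 (diagonal).
  r[U,V] = -2.6667 / (3.2016 · 2.8284) = -2.6667 / 9.0554 = -0.2945
  r[U,W] = -2.4167 / (3.2016 · 2.3629) = -2.4167 / 7.565 = -0.3195
  r[V,V] = 1 (diagonal).
  r[V,W] = 4.6667 / (2.8284 · 2.3629) = 4.6667 / 6.6833 = 0.6983
  r[W,W] = 1 (diagonal).

R is symmetric with unit diagonal. Assembling:

R = [[1, -0.2945, -0.3195],
 [-0.2945, 1, 0.6983],
 [-0.3195, 0.6983, 1]]


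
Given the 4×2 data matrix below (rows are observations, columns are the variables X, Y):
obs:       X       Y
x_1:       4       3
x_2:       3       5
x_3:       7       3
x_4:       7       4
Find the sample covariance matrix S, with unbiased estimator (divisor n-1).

Step 1 — column means:
  mean(X) = (4 + 3 + 7 + 7) / 4 = 21/4 = 5.25
  mean(Y) = (3 + 5 + 3 + 4) / 4 = 15/4 = 3.75

Step 2 — sample covariance S[i,j] = (1/(n-1)) · Σ_k (x_{k,i} - mean_i) · (x_{k,j} - mean_j), with n-1 = 3.
  S[X,X] = ((-1.25)·(-1.25) + (-2.25)·(-2.25) + (1.75)·(1.75) + (1.75)·(1.75)) / 3 = 12.75/3 = 4.25
  S[X,Y] = ((-1.25)·(-0.75) + (-2.25)·(1.25) + (1.75)·(-0.75) + (1.75)·(0.25)) / 3 = -2.75/3 = -0.9167
  S[Y,Y] = ((-0.75)·(-0.75) + (1.25)·(1.25) + (-0.75)·(-0.75) + (0.25)·(0.25)) / 3 = 2.75/3 = 0.9167

S is symmetric (S[j,i] = S[i,j]). Assembling:

S = [[4.25, -0.9167],
 [-0.9167, 0.9167]]


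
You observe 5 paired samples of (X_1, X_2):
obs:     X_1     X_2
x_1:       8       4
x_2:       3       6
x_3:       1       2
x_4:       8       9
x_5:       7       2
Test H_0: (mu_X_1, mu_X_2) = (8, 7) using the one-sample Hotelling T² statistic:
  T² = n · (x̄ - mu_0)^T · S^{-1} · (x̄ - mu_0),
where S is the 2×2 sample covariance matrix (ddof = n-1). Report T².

Step 1 — sample mean vector:
  mean(X_1) = (8 + 3 + 1 + 8 + 7) / 5 = 27/5 = 5.4
  mean(X_2) = (4 + 6 + 2 + 9 + 2) / 5 = 23/5 = 4.6
  x̄ = (5.4, 4.6),  deviation x̄ - mu_0 = (5.4, 4.6) - (8, 7) = (-2.6, -2.4).

Step 2 — sample covariance matrix, S[i,j] = (1/(n-1)) · Σ_k (x_{k,i} - mean_i) · (x_{k,j} - mean_j), divisor n-1 = 4:
  S[X_1,X_1] = ((2.6)·(2.6) + (-2.4)·(-2.4) + (-4.4)·(-4.4) + (2.6)·(2.6) + (1.6)·(1.6)) / 4 = 41.2/4 = 10.3
  S[X_1,X_2] = ((2.6)·(-0.6) + (-2.4)·(1.4) + (-4.4)·(-2.6) + (2.6)·(4.4) + (1.6)·(-2.6)) / 4 = 13.8/4 = 3.45
  S[X_2,X_2] = ((-0.6)·(-0.6) + (1.4)·(1.4) + (-2.6)·(-2.6) + (4.4)·(4.4) + (-2.6)·(-2.6)) / 4 = 35.2/4 = 8.8
  S = [[10.3, 3.45],
 [3.45, 8.8]].

Step 3 — invert S. det(S) = 10.3·8.8 - (3.45)² = 78.7375.
  S^{-1} = (1/det) · [[d, -b], [-b, a]] = [[0.1118, -0.0438],
 [-0.0438, 0.1308]].

Step 4 — quadratic form (x̄ - mu_0)^T · S^{-1} · (x̄ - mu_0):
  S^{-1} · (x̄ - mu_0) = (-0.1854, -0.2),
  (x̄ - mu_0)^T · [...] = (-2.6)·(-0.1854) + (-2.4)·(-0.2) = 0.9622.

Step 5 — scale by n: T² = 5 · 0.9622 = 4.8109.

T² ≈ 4.8109


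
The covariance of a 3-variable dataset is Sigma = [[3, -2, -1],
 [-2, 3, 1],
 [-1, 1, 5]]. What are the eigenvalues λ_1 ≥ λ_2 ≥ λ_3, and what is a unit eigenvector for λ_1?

Step 1 — characteristic polynomial p(λ) = det(λI - Sigma) = λ³ - tr·λ² + c_1·λ - det, where tr = trace, c_1 = sum of the principal 2×2 minors, det = det(Sigma):
  tr = 3 + 3 + 5 = 11,
  c_1 = (3·3 - (-2)²) + (3·5 - (-1)²) + (3·5 - (1)²) = 5 + 14 + 14 = 33,
  det = 3·(3·5 - (1)²) - (-2)·((-2)·5 - (1)·(-1)) + (-1)·((-2)·(1) - 3·(-1)) = 3·(14) - (-2)·(-9) + (-1)·(1) = 23.
  So p(λ) = λ³ - 11λ² + 33λ - 23.
Step 2 — look for an integer root (rational root theorem: any rational root is an integer divisor of 23). Testing λ = 1:
  p(1) = 1 - 11 + 33 - 23 = 0  ✓
  Dividing out (λ - 1): p(λ) = (λ - 1)(λ² - 10λ + 23).
Step 3 — remaining eigenvalues from the quadratic λ² - 10λ + 23 = 0:
  Δ = 10² - 4·23 = 100 - 92 = 8,  λ = (10 ± √8)/2 = (10 ± 2.8284)/2 ≈ 6.4142 or 3.5858.
  Sorted: λ_1 = 6.4142,  λ_2 = 3.5858,  λ_3 = 1  (check: sum = 11 = tr ✓).

Step 4 — unit eigenvector for λ_1 ≈ 6.4142: v spans the null space of (Sigma - λ_1 I), whose rows are
  r_1 = (-3.4142, -2, -1),  r_2 = (-2, -3.4142, 1),  r_3 = (-1, 1, -1.4142).
  v is orthogonal to every row, so take v ∝ r_1 × r_2 = ((-2)·(1) - (-1)·(-3.4142), (-1)·(-2) - (-3.4142)·(1), (-3.4142)·(-3.4142) - (-2)·(-2)) ≈ (-5.4142, 5.4142, 7.6569).
  Rescale (multiply by -1 so the first nonzero entry is positive): u = (5.4142, -5.4142, -7.6569).
  ||u|| = √((5.4142)² + (-5.4142)² + (-7.6569)²) = √(117.2548) ≈ 10.8284,  v_1 = u/||u|| ≈ (0.5, -0.5, -0.7071) (||v_1|| = 1).

λ_1 = 6.4142,  λ_2 = 3.5858,  λ_3 = 1;  v_1 ≈ (0.5, -0.5, -0.7071)


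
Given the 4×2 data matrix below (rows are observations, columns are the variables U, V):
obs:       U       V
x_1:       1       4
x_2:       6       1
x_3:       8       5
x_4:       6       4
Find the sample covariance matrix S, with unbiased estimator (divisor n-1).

Step 1 — column means:
  mean(U) = (1 + 6 + 8 + 6) / 4 = 21/4 = 5.25
  mean(V) = (4 + 1 + 5 + 4) / 4 = 14/4 = 3.5

Step 2 — sample covariance S[i,j] = (1/(n-1)) · Σ_k (x_{k,i} - mean_i) · (x_{k,j} - mean_j), with n-1 = 3.
  S[U,U] = ((-4.25)·(-4.25) + (0.75)·(0.75) + (2.75)·(2.75) + (0.75)·(0.75)) / 3 = 26.75/3 = 8.9167
  S[U,V] = ((-4.25)·(0.5) + (0.75)·(-2.5) + (2.75)·(1.5) + (0.75)·(0.5)) / 3 = 0.5/3 = 0.1667
  S[V,V] = ((0.5)·(0.5) + (-2.5)·(-2.5) + (1.5)·(1.5) + (0.5)·(0.5)) / 3 = 9/3 = 3

S is symmetric (S[j,i] = S[i,j]). Assembling:

S = [[8.9167, 0.1667],
 [0.1667, 3]]


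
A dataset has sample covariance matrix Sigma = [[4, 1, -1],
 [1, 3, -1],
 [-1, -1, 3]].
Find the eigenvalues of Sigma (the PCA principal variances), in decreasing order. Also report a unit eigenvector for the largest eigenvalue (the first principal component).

Step 1 — characteristic polynomial p(λ) = det(λI - Sigma) = λ³ - tr·λ² + c_1·λ - det, where tr = trace, c_1 = sum of the principal 2×2 minors, det = det(Sigma):
  tr = 4 + 3 + 3 = 10,
  c_1 = (4·3 - (1)²) + (4·3 - (-1)²) + (3·3 - (-1)²) = 11 + 11 + 8 = 30,
  det = 4·(3·3 - (-1)²) - (1)·((1)·3 - (-1)·(-1)) + (-1)·((1)·(-1) - 3·(-1)) = 4·(8) - (1)·(2) + (-1)·(2) = 28.
  So p(λ) = λ³ - 10λ² + 30λ - 28.
Step 2 — look for an integer root (rational root theorem: any rational root is an integer divisor of 28). Testing λ = 2:
  p(2) = 8 - 40 + 60 - 28 = 0  ✓
  Dividing out (λ - 2): p(λ) = (λ - 2)(λ² - 8λ + 14).
Step 3 — remaining eigenvalues from the quadratic λ² - 8λ + 14 = 0:
  Δ = 8² - 4·14 = 64 - 56 = 8,  λ = (8 ± √8)/2 = (8 ± 2.8284)/2 ≈ 5.4142 or 2.5858.
  Sorted: λ_1 = 5.4142,  λ_2 = 2.5858,  λ_3 = 2  (check: sum = 10 = tr ✓).

Step 4 — unit eigenvector for λ_1 ≈ 5.4142: v spans the null space of (Sigma - λ_1 I), whose rows are
  r_1 = (-1.4142, 1, -1),  r_2 = (1, -2.4142, -1),  r_3 = (-1, -1, -2.4142).
  v is orthogonal to every row, so take v ∝ r_1 × r_2 = ((1)·(-1) - (-1)·(-2.4142), (-1)·(1) - (-1.4142)·(-1), (-1.4142)·(-2.4142) - (1)·(1)) ≈ (-3.4142, -2.4142, 2.4142).
  Rescale (multiply by -1 so the first nonzero entry is positive): u = (3.4142, 2.4142, -2.4142).
  ||u|| = √((3.4142)² + (2.4142)² + (-2.4142)²) = √(23.3137) ≈ 4.8284,  v_1 = u/||u|| ≈ (0.7071, 0.5, -0.5) (||v_1|| = 1).

λ_1 = 5.4142,  λ_2 = 2.5858,  λ_3 = 2;  v_1 ≈ (0.7071, 0.5, -0.5)


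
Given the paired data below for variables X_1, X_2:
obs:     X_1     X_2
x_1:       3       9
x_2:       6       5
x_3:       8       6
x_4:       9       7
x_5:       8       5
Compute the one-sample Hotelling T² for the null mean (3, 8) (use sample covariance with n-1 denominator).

Step 1 — sample mean vector:
  mean(X_1) = (3 + 6 + 8 + 9 + 8) / 5 = 34/5 = 6.8
  mean(X_2) = (9 + 5 + 6 + 7 + 5) / 5 = 32/5 = 6.4
  x̄ = (6.8, 6.4),  deviation x̄ - mu_0 = (6.8, 6.4) - (3, 8) = (3.8, -1.6).

Step 2 — sample covariance matrix, S[i,j] = (1/(n-1)) · Σ_k (x_{k,i} - mean_i) · (x_{k,j} - mean_j), divisor n-1 = 4:
  S[X_1,X_1] = ((-3.8)·(-3.8) + (-0.8)·(-0.8) + (1.2)·(1.2) + (2.2)·(2.2) + (1.2)·(1.2)) / 4 = 22.8/4 = 5.7
  S[X_1,X_2] = ((-3.8)·(2.6) + (-0.8)·(-1.4) + (1.2)·(-0.4) + (2.2)·(0.6) + (1.2)·(-1.4)) / 4 = -9.6/4 = -2.4
  S[X_2,X_2] = ((2.6)·(2.6) + (-1.4)·(-1.4) + (-0.4)·(-0.4) + (0.6)·(0.6) + (-1.4)·(-1.4)) / 4 = 11.2/4 = 2.8
  S = [[5.7, -2.4],
 [-2.4, 2.8]].

Step 3 — invert S. det(S) = 5.7·2.8 - (-2.4)² = 10.2.
  S^{-1} = (1/det) · [[d, -b], [-b, a]] = [[0.2745, 0.2353],
 [0.2353, 0.5588]].

Step 4 — quadratic form (x̄ - mu_0)^T · S^{-1} · (x̄ - mu_0):
  S^{-1} · (x̄ - mu_0) = (0.6667, 0),
  (x̄ - mu_0)^T · [...] = (3.8)·(0.6667) + (-1.6)·(0) = 2.5333.

Step 5 — scale by n: T² = 5 · 2.5333 = 12.6667.

T² ≈ 12.6667


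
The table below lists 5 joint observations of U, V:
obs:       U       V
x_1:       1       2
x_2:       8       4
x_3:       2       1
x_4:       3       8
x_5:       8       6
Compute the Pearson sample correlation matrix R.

Step 1 — column means:
  mean(U) = (1 + 8 + 2 + 3 + 8) / 5 = 22/5 = 4.4
  mean(V) = (2 + 4 + 1 + 8 + 6) / 5 = 21/5 = 4.2

Step 2 — sample variances and covariances s[i,j] = (1/(n-1)) · Σ_k (x_{k,i} - mean_i) · (x_{k,j} - mean_j), with n-1 = 4:
  s[U,U] = ((-3.4)·(-3.4) + (3.6)·(3.6) + (-2.4)·(-2.4) + (-1.4)·(-1.4) + (3.6)·(3.6)) / 4 = 45.2/4 = 11.3
  s[U,V] = ((-3.4)·(-2.2) + (3.6)·(-0.2) + (-2.4)·(-3.2) + (-1.4)·(3.8) + (3.6)·(1.8)) / 4 = 15.6/4 = 3.9
  s[V,V] = ((-2.2)·(-2.2) + (-0.2)·(-0.2) + (-3.2)·(-3.2) + (3.8)·(3.8) + (1.8)·(1.8)) / 4 = 32.8/4 = 8.2
  Sample standard deviations s_i = √(s[i,i]):
  s(U) = √(11.3) = 3.3615
  s(V) = √(8.2) = 2.8636

Step 3 — r_{ij} = s_{ij} / (s_i · s_j):
  r[U,U] = 1 (diagonal).
  r[U,V] = 3.9 / (3.3615 · 2.8636) = 3.9 / 9.626 = 0.4052
  r[V,V] = 1 (diagonal).

R is symmetric with unit diagonal. Assembling:

R = [[1, 0.4052],
 [0.4052, 1]]


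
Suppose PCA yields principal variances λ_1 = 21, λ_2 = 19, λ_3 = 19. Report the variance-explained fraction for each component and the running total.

Step 1 — total variance = trace(Sigma) = Σ λ_i = 21 + 19 + 19 = 59.

Step 2 — fraction explained by component i = λ_i / Σ λ:
  PC1: 21/59 = 0.3559
  PC2: 19/59 = 0.322
  PC3: 19/59 = 0.322

Step 3 — cumulative fraction after k components = (λ_1 + ... + λ_k) / Σ λ:
  k = 1: 21/59 = 0.3559
  k = 2: (21 + 19)/59 = 40/59 = 0.678
  k = 3: (21 + 19 + 19)/59 = 59/59 = 1

Summary (fraction, with percent):

explained: PC1 0.3559 (35.59%), PC2 0.322 (32.2%), PC3 0.322 (32.2%);  cumulative: 0.3559, 0.678, 1


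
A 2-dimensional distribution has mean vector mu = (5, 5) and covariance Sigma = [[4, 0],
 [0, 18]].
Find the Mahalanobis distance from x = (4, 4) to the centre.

Step 1 — centre the observation: (x - mu) = (-1, -1).

Step 2 — invert Sigma. det(Sigma) = 4·18 - (0)² = 72.
  Sigma^{-1} = (1/det) · [[d, -b], [-b, a]] = [[0.25, 0],
 [0, 0.0556]].

Step 3 — form the quadratic (x - mu)^T · Sigma^{-1} · (x - mu):
  Sigma^{-1} · (x - mu) = (-0.25, -0.0556).
  (x - mu)^T · [Sigma^{-1} · (x - mu)] = (-1)·(-0.25) + (-1)·(-0.0556) = 0.3056.

Step 4 — take square root: d = √(0.3056) ≈ 0.5528.

d(x, mu) = √(0.3056) ≈ 0.5528


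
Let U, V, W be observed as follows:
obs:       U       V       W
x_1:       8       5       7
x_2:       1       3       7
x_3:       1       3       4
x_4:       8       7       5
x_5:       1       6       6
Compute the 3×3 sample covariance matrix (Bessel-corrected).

Step 1 — column means:
  mean(U) = (8 + 1 + 1 + 8 + 1) / 5 = 19/5 = 3.8
  mean(V) = (5 + 3 + 3 + 7 + 6) / 5 = 24/5 = 4.8
  mean(W) = (7 + 7 + 4 + 5 + 6) / 5 = 29/5 = 5.8

Step 2 — sample covariance S[i,j] = (1/(n-1)) · Σ_k (x_{k,i} - mean_i) · (x_{k,j} - mean_j), with n-1 = 4.
  S[U,U] = ((4.2)·(4.2) + (-2.8)·(-2.8) + (-2.8)·(-2.8) + (4.2)·(4.2) + (-2.8)·(-2.8)) / 4 = 58.8/4 = 14.7
  S[U,V] = ((4.2)·(0.2) + (-2.8)·(-1.8) + (-2.8)·(-1.8) + (4.2)·(2.2) + (-2.8)·(1.2)) / 4 = 16.8/4 = 4.2
  S[U,W] = ((4.2)·(1.2) + (-2.8)·(1.2) + (-2.8)·(-1.8) + (4.2)·(-0.8) + (-2.8)·(0.2)) / 4 = 2.8/4 = 0.7
  S[V,V] = ((0.2)·(0.2) + (-1.8)·(-1.8) + (-1.8)·(-1.8) + (2.2)·(2.2) + (1.2)·(1.2)) / 4 = 12.8/4 = 3.2
  S[V,W] = ((0.2)·(1.2) + (-1.8)·(1.2) + (-1.8)·(-1.8) + (2.2)·(-0.8) + (1.2)·(0.2)) / 4 = -0.2/4 = -0.05
  S[W,W] = ((1.2)·(1.2) + (1.2)·(1.2) + (-1.8)·(-1.8) + (-0.8)·(-0.8) + (0.2)·(0.2)) / 4 = 6.8/4 = 1.7

S is symmetric (S[j,i] = S[i,j]). Assembling:

S = [[14.7, 4.2, 0.7],
 [4.2, 3.2, -0.05],
 [0.7, -0.05, 1.7]]


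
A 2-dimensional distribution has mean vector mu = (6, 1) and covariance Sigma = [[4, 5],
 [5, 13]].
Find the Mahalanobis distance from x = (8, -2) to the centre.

Step 1 — centre the observation: (x - mu) = (2, -3).

Step 2 — invert Sigma. det(Sigma) = 4·13 - (5)² = 27.
  Sigma^{-1} = (1/det) · [[d, -b], [-b, a]] = [[0.4815, -0.1852],
 [-0.1852, 0.1481]].

Step 3 — form the quadratic (x - mu)^T · Sigma^{-1} · (x - mu):
  Sigma^{-1} · (x - mu) = (1.5185, -0.8148).
  (x - mu)^T · [Sigma^{-1} · (x - mu)] = (2)·(1.5185) + (-3)·(-0.8148) = 5.4815.

Step 4 — take square root: d = √(5.4815) ≈ 2.3413.

d(x, mu) = √(5.4815) ≈ 2.3413
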